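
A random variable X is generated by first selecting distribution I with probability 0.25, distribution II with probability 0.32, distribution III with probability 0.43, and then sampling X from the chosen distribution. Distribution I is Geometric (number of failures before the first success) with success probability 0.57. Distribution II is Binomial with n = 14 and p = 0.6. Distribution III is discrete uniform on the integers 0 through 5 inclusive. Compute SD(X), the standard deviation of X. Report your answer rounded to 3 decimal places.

3.529

Per component, I: μ=0.754386, E[X²]=1.89258; II: μ=8.4, E[X²]=73.92; III: μ=2.5, E[X²]=9.16667.
E[X] = 0.25·0.754386 + 0.32·8.4 + 0.43·2.5 = 3.9516.
E[X²] = 0.25·1.89258 + 0.32·73.92 + 0.43·9.16667 = 28.0692.
Var(X) = E[X²] − (E[X])² = 28.0692 − 15.6151 = 12.4541.
SD(X) = √12.4541 = 3.52904.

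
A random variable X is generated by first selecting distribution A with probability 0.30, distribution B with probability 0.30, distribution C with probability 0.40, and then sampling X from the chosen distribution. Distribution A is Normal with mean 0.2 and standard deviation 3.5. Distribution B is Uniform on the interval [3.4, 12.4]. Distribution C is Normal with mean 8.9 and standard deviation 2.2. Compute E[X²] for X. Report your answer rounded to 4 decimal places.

58.0550

For each component E[X²] = Var + (mean)², giving A: 12.29; B: 69.16; C: 84.05.
Overall E[X²] = 0.3·12.29 + 0.3·69.16 + 0.4·84.05 = 58.055.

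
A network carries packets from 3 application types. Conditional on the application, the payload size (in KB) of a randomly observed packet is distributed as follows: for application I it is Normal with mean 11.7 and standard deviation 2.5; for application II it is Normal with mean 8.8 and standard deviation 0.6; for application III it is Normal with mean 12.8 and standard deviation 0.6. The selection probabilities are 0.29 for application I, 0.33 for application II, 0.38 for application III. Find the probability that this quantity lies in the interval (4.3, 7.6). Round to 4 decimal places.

0.0217

Conditional on each application, P(4.3 < X < 7.6): I: 0.0489644; II: 0.0227501; III: 0.
By total probability, P(4.3 < X < 7.6) = 0.29·0.0489644 + 0.33·0.0227501 + 0.38·0 = 0.0217072.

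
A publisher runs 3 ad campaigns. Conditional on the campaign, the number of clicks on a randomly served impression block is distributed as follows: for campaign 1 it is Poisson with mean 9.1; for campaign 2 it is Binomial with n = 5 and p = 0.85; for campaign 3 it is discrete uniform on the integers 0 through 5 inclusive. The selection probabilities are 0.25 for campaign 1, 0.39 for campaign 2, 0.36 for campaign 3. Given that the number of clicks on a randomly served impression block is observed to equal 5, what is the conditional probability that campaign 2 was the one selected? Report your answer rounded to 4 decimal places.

Likelihoods P(X=5 | ·): 1: 0.0580692; 2: 0.443705; 3: 0.166667.
Posterior ∝ prior × likelihood. Numerator for 2: 0.39·0.443705 = 0.173045.
Normalizing constant: 0.25·0.0580692 + 0.39·0.443705 + 0.36·0.166667 = 0.247562.
P(2 | observation) = 0.173045 / 0.247562 = 0.698996.

0.6990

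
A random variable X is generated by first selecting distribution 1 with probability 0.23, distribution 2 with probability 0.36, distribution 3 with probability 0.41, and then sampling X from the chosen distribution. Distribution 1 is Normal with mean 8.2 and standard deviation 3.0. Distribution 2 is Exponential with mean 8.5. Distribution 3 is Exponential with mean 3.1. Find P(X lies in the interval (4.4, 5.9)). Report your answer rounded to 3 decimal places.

Conditional on each component, P(4.4 < X < 5.9): 1: 0.119003; 2: 0.0964061; 3: 0.0927831.
By total probability, P(4.4 < X < 5.9) = 0.23·0.119003 + 0.36·0.0964061 + 0.41·0.0927831 = 0.100118.

0.100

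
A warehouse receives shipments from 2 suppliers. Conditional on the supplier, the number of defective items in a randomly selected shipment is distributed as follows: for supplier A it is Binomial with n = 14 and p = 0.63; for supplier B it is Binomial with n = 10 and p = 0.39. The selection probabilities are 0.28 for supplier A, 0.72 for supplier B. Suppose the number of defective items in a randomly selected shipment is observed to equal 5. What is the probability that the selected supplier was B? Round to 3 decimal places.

Likelihoods P(X=5 | ·): A: 0.0258216; B: 0.192032.
Posterior ∝ prior × likelihood. Numerator for B: 0.72·0.192032 = 0.138263.
Normalizing constant: 0.28·0.0258216 + 0.72·0.192032 = 0.145493.
P(B | observation) = 0.138263 / 0.145493 = 0.950307.

0.950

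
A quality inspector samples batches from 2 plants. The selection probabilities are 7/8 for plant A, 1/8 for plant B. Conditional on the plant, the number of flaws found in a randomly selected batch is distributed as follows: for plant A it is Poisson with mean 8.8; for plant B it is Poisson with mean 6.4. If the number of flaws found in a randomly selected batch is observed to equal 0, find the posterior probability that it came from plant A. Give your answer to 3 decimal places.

0.388

Likelihoods P(X=0 | ·): A: 0.000150733; B: 0.00166156.
Posterior ∝ prior × likelihood. Numerator for A: 0.875·0.000150733 = 0.000131891.
Normalizing constant: 0.875·0.000150733 + 0.125·0.00166156 = 0.000339586.
P(A | observation) = 0.000131891 / 0.000339586 = 0.388389.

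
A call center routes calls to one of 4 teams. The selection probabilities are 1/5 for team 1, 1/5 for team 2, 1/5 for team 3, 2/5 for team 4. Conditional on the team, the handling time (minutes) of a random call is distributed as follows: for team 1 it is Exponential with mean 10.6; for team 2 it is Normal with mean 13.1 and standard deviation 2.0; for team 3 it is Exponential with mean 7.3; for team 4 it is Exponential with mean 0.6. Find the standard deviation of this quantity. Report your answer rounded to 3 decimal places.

Per component, 1: μ=10.6, E[X²]=224.72; 2: μ=13.1, E[X²]=175.61; 3: μ=7.3, E[X²]=106.58; 4: μ=0.6, E[X²]=0.72.
E[X] = 0.2·10.6 + 0.2·13.1 + 0.2·7.3 + 0.4·0.6 = 6.44.
E[X²] = 0.2·224.72 + 0.2·175.61 + 0.2·106.58 + 0.4·0.72 = 101.67.
Var(X) = E[X²] − (E[X])² = 101.67 − 41.4736 = 60.1964.
SD(X) = √60.1964 = 7.75863.

7.759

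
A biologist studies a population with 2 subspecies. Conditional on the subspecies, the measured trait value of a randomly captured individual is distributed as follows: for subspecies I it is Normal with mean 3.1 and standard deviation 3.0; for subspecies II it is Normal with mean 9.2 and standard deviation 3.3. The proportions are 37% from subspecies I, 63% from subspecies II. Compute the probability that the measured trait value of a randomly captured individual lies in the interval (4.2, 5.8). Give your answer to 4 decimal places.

Conditional on each subspecies, P(4.2 < X < 5.8): I: 0.172874; II: 0.0865669.
By total probability, P(4.2 < X < 5.8) = 0.37·0.172874 + 0.63·0.0865669 = 0.1185.

0.1185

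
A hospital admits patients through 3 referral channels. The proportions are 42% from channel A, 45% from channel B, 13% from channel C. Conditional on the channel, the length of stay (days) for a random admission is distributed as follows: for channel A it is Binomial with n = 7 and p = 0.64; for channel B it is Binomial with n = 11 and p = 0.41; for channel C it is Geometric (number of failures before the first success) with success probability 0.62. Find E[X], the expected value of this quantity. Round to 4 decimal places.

3.9908

Component means — A: 4.48; B: 4.51; C: 0.612903.
E[X] = 0.42·4.48 + 0.45·4.51 + 0.13·0.612903 = 3.99078.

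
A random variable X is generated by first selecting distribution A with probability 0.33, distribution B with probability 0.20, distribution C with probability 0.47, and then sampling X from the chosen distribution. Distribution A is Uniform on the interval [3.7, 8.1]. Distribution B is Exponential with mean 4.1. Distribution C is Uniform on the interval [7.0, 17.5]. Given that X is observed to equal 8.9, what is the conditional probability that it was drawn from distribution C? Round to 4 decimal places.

Likelihoods f(8.9 | ·): A: 0; B: 0.0278278; C: 0.0952381.
Posterior ∝ prior × likelihood. Numerator for C: 0.47·0.0952381 = 0.0447619.
Normalizing constant: 0.33·0 + 0.2·0.0278278 + 0.47·0.0952381 = 0.0503275.
P(C | observation) = 0.0447619 / 0.0503275 = 0.889413.

0.8894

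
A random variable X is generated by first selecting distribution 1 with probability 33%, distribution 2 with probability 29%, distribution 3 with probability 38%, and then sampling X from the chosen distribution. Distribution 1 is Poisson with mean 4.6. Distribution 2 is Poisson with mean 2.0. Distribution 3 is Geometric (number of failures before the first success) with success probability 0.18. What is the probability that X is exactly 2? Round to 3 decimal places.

Conditional on each component, P(X = 2): 1: 0.106348; 2: 0.270671; 3: 0.121032.
By total probability, P(X = 2) = 0.33·0.106348 + 0.29·0.270671 + 0.38·0.121032 = 0.159582.

0.160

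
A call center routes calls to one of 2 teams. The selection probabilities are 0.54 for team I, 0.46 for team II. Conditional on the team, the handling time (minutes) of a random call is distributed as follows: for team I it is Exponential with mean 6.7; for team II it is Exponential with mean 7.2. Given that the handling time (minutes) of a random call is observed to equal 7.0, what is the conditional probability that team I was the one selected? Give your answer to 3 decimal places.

0.540

Likelihoods f(7.0 | ·): I: 0.0525031; II: 0.0525336.
Posterior ∝ prior × likelihood. Numerator for I: 0.54·0.0525031 = 0.0283517.
Normalizing constant: 0.54·0.0525031 + 0.46·0.0525336 = 0.0525171.
P(I | observation) = 0.0283517 / 0.0525171 = 0.539856.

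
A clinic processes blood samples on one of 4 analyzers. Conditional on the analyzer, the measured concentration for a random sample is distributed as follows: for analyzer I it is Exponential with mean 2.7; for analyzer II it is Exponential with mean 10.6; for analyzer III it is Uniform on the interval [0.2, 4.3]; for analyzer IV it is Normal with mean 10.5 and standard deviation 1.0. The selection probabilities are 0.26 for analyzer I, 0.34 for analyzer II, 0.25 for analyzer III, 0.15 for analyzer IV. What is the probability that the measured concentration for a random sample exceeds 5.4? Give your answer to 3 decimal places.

Conditional on each analyzer, P(X > 5.4): I: 0.135335; II: 0.600836; III: 0; IV: 1.
By total probability, P(X > 5.4) = 0.26·0.135335 + 0.34·0.600836 + 0.25·0 + 0.15·1 = 0.389471.

0.389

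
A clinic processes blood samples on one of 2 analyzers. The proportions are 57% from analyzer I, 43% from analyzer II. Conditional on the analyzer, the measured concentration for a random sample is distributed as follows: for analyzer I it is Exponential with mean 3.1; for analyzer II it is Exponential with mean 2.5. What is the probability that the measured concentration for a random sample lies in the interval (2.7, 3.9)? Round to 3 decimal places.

0.132

Conditional on each analyzer, P(2.7 < X < 3.9): I: 0.134343; II: 0.129459.
By total probability, P(2.7 < X < 3.9) = 0.57·0.134343 + 0.43·0.129459 = 0.132243.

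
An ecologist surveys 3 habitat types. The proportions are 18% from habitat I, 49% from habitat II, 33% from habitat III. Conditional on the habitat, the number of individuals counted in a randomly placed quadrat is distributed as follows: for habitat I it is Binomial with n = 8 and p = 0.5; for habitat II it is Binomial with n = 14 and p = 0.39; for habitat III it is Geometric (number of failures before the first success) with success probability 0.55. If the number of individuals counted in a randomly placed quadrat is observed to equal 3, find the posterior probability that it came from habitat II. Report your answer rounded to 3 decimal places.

Likelihoods P(X=3 | ·): I: 0.21875; II: 0.0939558; III: 0.0501187.
Posterior ∝ prior × likelihood. Numerator for II: 0.49·0.0939558 = 0.0460383.
Normalizing constant: 0.18·0.21875 + 0.49·0.0939558 + 0.33·0.0501187 = 0.101953.
P(II | observation) = 0.0460383 / 0.101953 = 0.451566.

0.452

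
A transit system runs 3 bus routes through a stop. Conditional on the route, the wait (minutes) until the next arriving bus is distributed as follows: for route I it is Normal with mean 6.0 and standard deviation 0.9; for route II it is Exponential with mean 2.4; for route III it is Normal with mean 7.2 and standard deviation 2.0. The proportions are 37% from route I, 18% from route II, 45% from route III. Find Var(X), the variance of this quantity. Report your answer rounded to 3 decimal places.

6.106

Per component, I: μ=6, E[X²]=36.81; II: μ=2.4, E[X²]=11.52; III: μ=7.2, E[X²]=55.84.
E[X] = 0.37·6 + 0.18·2.4 + 0.45·7.2 = 5.892.
E[X²] = 0.37·36.81 + 0.18·11.52 + 0.45·55.84 = 40.8213.
Var(X) = E[X²] − (E[X])² = 40.8213 − 34.7157 = 6.10564.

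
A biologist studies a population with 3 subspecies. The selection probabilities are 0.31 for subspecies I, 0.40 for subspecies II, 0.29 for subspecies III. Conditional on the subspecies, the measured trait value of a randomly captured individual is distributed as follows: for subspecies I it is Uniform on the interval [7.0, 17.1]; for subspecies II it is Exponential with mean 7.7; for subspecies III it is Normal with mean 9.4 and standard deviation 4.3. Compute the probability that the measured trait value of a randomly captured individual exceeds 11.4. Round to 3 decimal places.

0.359

Conditional on each subspecies, P(X > 11.4): I: 0.564356; II: 0.227519; III: 0.320924.
By total probability, P(X > 11.4) = 0.31·0.564356 + 0.4·0.227519 + 0.29·0.320924 = 0.359026.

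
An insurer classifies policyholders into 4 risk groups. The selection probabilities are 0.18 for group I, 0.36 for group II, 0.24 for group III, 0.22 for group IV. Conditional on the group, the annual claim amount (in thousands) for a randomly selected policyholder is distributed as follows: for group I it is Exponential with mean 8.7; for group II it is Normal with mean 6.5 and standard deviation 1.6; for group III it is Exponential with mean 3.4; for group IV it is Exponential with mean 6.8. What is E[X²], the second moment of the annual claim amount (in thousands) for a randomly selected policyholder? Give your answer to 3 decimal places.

69.274

For each component E[X²] = Var + (mean)², giving I: 151.38; II: 44.81; III: 23.12; IV: 92.48.
Overall E[X²] = 0.18·151.38 + 0.36·44.81 + 0.24·23.12 + 0.22·92.48 = 69.2744.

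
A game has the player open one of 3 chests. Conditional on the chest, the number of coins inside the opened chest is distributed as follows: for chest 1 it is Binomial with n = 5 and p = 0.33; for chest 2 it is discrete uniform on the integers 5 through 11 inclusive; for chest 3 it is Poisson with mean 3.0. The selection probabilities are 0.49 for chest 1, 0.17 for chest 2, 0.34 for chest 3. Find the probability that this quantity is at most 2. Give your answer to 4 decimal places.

Conditional on each chest, P(X ≤ 2): 1: 0.795037; 2: 0; 3: 0.42319.
By total probability, P(X ≤ 2) = 0.49·0.795037 + 0.17·0 + 0.34·0.42319 = 0.533453.

0.5335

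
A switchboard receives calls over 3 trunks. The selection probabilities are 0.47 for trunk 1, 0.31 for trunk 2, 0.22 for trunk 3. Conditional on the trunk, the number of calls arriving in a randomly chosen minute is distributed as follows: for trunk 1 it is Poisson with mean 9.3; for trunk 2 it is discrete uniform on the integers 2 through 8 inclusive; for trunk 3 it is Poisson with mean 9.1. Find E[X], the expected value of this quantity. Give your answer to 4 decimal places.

Component means — 1: 9.3; 2: 5; 3: 9.1.
E[X] = 0.47·9.3 + 0.31·5 + 0.22·9.1 = 7.923.

7.9230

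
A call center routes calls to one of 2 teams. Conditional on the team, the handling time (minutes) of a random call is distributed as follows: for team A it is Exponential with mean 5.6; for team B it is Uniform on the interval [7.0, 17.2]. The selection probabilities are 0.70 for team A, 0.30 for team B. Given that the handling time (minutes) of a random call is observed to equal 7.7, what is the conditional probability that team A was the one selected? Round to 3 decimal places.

Likelihoods f(7.7 | ·): A: 0.0451499; B: 0.0980392.
Posterior ∝ prior × likelihood. Numerator for A: 0.7·0.0451499 = 0.0316049.
Normalizing constant: 0.7·0.0451499 + 0.3·0.0980392 = 0.0610167.
P(A | observation) = 0.0316049 / 0.0610167 = 0.517972.

0.518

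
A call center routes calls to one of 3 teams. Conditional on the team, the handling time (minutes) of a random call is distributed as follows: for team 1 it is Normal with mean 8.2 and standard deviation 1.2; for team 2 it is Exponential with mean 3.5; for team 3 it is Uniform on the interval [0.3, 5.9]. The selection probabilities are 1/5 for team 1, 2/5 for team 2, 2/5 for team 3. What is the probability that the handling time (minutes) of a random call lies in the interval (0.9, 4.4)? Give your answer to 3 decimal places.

Conditional on each team, P(0.9 < X < 4.4): 1: 0.000770984; 2: 0.488792; 3: 0.625.
By total probability, P(0.9 < X < 4.4) = 0.2·0.000770984 + 0.4·0.488792 + 0.4·0.625 = 0.445671.

0.446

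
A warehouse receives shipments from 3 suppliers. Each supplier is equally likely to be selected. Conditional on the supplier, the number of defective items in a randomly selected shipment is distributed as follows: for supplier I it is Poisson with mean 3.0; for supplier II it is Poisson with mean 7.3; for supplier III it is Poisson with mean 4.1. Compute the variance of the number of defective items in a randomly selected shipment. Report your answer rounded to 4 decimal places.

Per component, I: μ=3, E[X²]=12; II: μ=7.3, E[X²]=60.59; III: μ=4.1, E[X²]=20.91.
E[X] = 0.333333·3 + 0.333333·7.3 + 0.333333·4.1 = 4.8.
E[X²] = 0.333333·12 + 0.333333·60.59 + 0.333333·20.91 = 31.1667.
Var(X) = E[X²] − (E[X])² = 31.1667 − 23.04 = 8.12667.

8.1267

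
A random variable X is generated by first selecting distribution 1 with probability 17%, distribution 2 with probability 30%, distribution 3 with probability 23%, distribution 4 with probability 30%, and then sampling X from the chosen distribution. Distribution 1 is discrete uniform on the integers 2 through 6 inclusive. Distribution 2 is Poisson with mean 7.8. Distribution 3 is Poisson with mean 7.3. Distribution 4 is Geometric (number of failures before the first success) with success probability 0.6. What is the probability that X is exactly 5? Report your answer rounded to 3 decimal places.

Conditional on each component, P(X = 5): 1: 0.2; 2: 0.0985814; 3: 0.116703; 4: 0.006144.
By total probability, P(X = 5) = 0.17·0.2 + 0.3·0.0985814 + 0.23·0.116703 + 0.3·0.006144 = 0.0922594.

0.092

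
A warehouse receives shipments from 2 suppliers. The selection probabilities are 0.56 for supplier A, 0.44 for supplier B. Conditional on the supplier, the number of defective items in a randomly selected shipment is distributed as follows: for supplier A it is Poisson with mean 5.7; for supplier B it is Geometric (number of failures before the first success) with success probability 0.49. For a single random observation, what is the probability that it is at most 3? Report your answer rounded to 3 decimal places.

Conditional on each supplier, P(X ≤ 3): A: 0.180048; B: 0.932348.
By total probability, P(X ≤ 3) = 0.56·0.180048 + 0.44·0.932348 = 0.51106.

0.511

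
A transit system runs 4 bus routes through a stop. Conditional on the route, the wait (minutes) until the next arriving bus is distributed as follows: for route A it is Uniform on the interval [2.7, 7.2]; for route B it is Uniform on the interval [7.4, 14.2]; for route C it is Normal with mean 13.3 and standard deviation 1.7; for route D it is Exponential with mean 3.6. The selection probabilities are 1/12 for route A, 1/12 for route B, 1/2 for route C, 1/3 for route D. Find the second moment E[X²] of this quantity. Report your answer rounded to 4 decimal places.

For each component E[X²] = Var + (mean)², giving A: 26.19; B: 120.493; C: 179.78; D: 25.92.
Overall E[X²] = 0.0833333·26.19 + 0.0833333·120.493 + 0.5·179.78 + 0.333333·25.92 = 110.754.

110.7536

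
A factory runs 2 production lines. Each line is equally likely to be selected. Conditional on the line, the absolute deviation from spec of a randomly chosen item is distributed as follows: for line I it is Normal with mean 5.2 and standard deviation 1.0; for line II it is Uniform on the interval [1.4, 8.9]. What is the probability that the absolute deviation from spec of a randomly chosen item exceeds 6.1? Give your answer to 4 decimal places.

0.2787

Conditional on each line, P(X > 6.1): I: 0.18406; II: 0.373333.
By total probability, P(X > 6.1) = 0.5·0.18406 + 0.5·0.373333 = 0.278697.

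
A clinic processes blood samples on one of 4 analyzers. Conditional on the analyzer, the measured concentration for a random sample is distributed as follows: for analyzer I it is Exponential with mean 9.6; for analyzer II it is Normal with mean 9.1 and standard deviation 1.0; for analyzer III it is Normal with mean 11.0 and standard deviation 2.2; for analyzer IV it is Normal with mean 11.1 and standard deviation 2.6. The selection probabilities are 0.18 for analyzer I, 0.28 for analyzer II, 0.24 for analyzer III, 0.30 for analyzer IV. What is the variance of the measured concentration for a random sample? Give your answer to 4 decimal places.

20.8565

Per component, I: μ=9.6, E[X²]=184.32; II: μ=9.1, E[X²]=83.81; III: μ=11, E[X²]=125.84; IV: μ=11.1, E[X²]=129.97.
E[X] = 0.18·9.6 + 0.28·9.1 + 0.24·11 + 0.3·11.1 = 10.246.
E[X²] = 0.18·184.32 + 0.28·83.81 + 0.24·125.84 + 0.3·129.97 = 125.837.
Var(X) = E[X²] − (E[X])² = 125.837 − 104.981 = 20.8565.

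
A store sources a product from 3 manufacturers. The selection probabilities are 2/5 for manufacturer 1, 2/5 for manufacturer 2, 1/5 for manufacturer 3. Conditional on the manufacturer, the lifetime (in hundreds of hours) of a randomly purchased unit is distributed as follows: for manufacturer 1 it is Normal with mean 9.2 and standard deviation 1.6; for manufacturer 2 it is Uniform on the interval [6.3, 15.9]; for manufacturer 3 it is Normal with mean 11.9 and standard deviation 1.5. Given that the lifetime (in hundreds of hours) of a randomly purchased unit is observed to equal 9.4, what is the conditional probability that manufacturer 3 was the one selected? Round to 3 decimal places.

Likelihoods f(9.4 | ·): 1: 0.247399; 2: 0.104167; 3: 0.0663181.
Posterior ∝ prior × likelihood. Numerator for 3: 0.2·0.0663181 = 0.0132636.
Normalizing constant: 0.4·0.247399 + 0.4·0.104167 + 0.2·0.0663181 = 0.15389.
P(3 | observation) = 0.0132636 / 0.15389 = 0.0861891.

0.086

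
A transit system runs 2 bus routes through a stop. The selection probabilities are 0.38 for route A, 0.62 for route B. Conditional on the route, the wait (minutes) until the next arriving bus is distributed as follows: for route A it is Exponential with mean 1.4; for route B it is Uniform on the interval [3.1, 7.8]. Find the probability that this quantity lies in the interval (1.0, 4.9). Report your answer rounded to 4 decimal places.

0.4120

Conditional on each route, P(1.0 < X < 4.9): A: 0.459344; B: 0.382979.
By total probability, P(1.0 < X < 4.9) = 0.38·0.459344 + 0.62·0.382979 = 0.411998.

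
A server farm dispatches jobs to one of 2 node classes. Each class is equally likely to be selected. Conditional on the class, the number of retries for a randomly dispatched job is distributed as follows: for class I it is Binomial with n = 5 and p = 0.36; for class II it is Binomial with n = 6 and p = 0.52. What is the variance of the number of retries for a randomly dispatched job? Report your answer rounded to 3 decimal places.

1.760

Per component, I: μ=1.8, E[X²]=4.392; II: μ=3.12, E[X²]=11.232.
E[X] = 0.5·1.8 + 0.5·3.12 = 2.46.
E[X²] = 0.5·4.392 + 0.5·11.232 = 7.812.
Var(X) = E[X²] − (E[X])² = 7.812 − 6.0516 = 1.7604.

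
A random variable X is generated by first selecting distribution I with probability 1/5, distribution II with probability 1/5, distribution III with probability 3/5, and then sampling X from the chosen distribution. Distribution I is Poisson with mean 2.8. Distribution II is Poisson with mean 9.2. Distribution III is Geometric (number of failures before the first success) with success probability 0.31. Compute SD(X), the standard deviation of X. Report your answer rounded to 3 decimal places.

3.771

Per component, I: μ=2.8, E[X²]=10.64; II: μ=9.2, E[X²]=93.84; III: μ=2.22581, E[X²]=12.1342.
E[X] = 0.2·2.8 + 0.2·9.2 + 0.6·2.22581 = 3.73548.
E[X²] = 0.2·10.64 + 0.2·93.84 + 0.6·12.1342 = 28.1765.
Var(X) = E[X²] − (E[X])² = 28.1765 − 13.9538 = 14.2227.
SD(X) = √14.2227 = 3.7713.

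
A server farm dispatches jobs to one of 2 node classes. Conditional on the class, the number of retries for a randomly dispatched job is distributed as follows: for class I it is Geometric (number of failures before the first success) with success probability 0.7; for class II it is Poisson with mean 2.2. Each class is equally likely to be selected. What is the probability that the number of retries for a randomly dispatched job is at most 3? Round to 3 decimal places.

Conditional on each class, P(X ≤ 3): I: 0.9919; II: 0.819352.
By total probability, P(X ≤ 3) = 0.5·0.9919 + 0.5·0.819352 = 0.905626.

0.906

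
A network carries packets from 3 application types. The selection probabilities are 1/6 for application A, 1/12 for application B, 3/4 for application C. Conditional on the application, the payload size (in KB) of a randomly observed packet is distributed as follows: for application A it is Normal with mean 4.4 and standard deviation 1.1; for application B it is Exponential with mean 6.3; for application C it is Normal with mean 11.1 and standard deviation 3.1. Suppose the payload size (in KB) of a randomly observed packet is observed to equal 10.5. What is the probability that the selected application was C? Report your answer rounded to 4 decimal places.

0.9743

Likelihoods f(10.5 | ·): A: 7.61712e-08; B: 0.0299803; C: 0.126303.
Posterior ∝ prior × likelihood. Numerator for C: 0.75·0.126303 = 0.0947273.
Normalizing constant: 0.166667·7.61712e-08 + 0.0833333·0.0299803 + 0.75·0.126303 = 0.0972257.
P(C | observation) = 0.0947273 / 0.0972257 = 0.974303.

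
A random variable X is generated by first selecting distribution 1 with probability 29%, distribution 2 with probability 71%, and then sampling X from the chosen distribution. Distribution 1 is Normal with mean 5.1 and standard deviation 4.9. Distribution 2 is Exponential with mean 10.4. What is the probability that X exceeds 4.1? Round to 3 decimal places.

Conditional on each component, P(X > 4.1): 1: 0.580855; 2: 0.674198.
By total probability, P(X > 4.1) = 0.29·0.580855 + 0.71·0.674198 = 0.647129.

0.647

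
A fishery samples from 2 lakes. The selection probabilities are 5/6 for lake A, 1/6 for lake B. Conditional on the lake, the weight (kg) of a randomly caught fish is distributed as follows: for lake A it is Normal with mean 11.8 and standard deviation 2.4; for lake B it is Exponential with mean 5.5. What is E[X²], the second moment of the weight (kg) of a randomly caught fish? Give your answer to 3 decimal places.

130.917

For each component E[X²] = Var + (mean)², giving A: 145; B: 60.5.
Overall E[X²] = 0.833333·145 + 0.166667·60.5 = 130.917.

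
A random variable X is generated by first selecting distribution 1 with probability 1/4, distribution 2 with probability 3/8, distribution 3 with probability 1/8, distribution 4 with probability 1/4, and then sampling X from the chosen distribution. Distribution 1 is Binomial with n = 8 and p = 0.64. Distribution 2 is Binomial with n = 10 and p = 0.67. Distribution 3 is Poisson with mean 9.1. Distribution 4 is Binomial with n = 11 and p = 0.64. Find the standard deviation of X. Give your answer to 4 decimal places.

2.1057

Per component, 1: μ=5.12, E[X²]=28.0576; 2: μ=6.7, E[X²]=47.101; 3: μ=9.1, E[X²]=91.91; 4: μ=7.04, E[X²]=52.096.
E[X] = 0.25·5.12 + 0.375·6.7 + 0.125·9.1 + 0.25·7.04 = 6.69.
E[X²] = 0.25·28.0576 + 0.375·47.101 + 0.125·91.91 + 0.25·52.096 = 49.19.
Var(X) = E[X²] − (E[X])² = 49.19 − 44.7561 = 4.43392.
SD(X) = √4.43392 = 2.10569.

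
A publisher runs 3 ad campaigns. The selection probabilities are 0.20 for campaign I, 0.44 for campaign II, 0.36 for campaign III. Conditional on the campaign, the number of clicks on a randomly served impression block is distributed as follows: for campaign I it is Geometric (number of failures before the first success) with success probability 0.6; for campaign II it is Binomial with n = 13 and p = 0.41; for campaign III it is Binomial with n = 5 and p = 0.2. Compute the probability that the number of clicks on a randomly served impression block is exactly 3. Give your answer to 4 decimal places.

0.0704

Conditional on each campaign, P(X = 3): I: 0.0384; II: 0.100748; III: 0.0512.
By total probability, P(X = 3) = 0.2·0.0384 + 0.44·0.100748 + 0.36·0.0512 = 0.0704413.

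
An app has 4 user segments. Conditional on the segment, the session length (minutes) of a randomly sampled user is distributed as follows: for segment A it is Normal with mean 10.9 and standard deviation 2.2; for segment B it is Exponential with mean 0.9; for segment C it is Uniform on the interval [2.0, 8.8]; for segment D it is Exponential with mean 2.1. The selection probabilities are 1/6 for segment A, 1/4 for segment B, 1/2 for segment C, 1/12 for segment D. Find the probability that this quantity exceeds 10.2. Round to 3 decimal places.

Conditional on each segment, P(X > 10.2): A: 0.624826; B: 1.19673e-05; C: 0; D: 0.00777266.
By total probability, P(X > 10.2) = 0.166667·0.624826 + 0.25·1.19673e-05 + 0.5·0 + 0.0833333·0.00777266 = 0.104788.

0.105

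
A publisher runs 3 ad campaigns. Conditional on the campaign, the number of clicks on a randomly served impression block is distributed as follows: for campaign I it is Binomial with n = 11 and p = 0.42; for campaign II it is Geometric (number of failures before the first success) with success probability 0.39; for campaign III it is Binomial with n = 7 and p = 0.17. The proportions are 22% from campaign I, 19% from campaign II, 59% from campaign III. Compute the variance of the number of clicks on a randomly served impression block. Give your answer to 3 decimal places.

3.867

Per component, I: μ=4.62, E[X²]=24.024; II: μ=1.5641, E[X²]=6.45694; III: μ=1.19, E[X²]=2.4038.
E[X] = 0.22·4.62 + 0.19·1.5641 + 0.59·1.19 = 2.01568.
E[X²] = 0.22·24.024 + 0.19·6.45694 + 0.59·2.4038 = 7.93034.
Var(X) = E[X²] − (E[X])² = 7.93034 − 4.06296 = 3.86738.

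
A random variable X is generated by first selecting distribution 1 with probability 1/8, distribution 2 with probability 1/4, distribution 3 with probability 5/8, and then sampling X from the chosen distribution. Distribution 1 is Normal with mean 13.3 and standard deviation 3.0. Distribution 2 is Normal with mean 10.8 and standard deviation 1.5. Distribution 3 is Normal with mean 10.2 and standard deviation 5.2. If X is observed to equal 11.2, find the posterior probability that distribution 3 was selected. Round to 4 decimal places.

0.3788

Likelihoods f(11.2 | ·): 1: 0.104085; 2: 0.256671; 3: 0.0753141.
Posterior ∝ prior × likelihood. Numerator for 3: 0.625·0.0753141 = 0.0470713.
Normalizing constant: 0.125·0.104085 + 0.25·0.256671 + 0.625·0.0753141 = 0.12425.
P(3 | observation) = 0.0470713 / 0.12425 = 0.378844.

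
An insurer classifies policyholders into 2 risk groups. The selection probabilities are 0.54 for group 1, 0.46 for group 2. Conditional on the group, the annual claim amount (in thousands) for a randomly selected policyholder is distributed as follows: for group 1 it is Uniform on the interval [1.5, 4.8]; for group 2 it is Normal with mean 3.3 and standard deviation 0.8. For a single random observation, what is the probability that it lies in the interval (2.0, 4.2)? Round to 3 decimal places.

0.736

Conditional on each group, P(2.0 < X < 4.2): 1: 0.666667; 2: 0.817624.
By total probability, P(2.0 < X < 4.2) = 0.54·0.666667 + 0.46·0.817624 = 0.736107.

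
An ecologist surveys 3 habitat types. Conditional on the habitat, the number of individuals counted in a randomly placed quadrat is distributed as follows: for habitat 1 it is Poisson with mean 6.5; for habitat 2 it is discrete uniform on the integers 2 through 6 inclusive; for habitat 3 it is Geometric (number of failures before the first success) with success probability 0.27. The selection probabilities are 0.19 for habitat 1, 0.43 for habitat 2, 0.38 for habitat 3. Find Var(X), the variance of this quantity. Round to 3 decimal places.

7.726

Per component, 1: μ=6.5, E[X²]=48.75; 2: μ=4, E[X²]=18; 3: μ=2.7037, E[X²]=17.3237.
E[X] = 0.19·6.5 + 0.43·4 + 0.38·2.7037 = 3.98241.
E[X²] = 0.19·48.75 + 0.43·18 + 0.38·17.3237 = 23.5855.
Var(X) = E[X²] − (E[X])² = 23.5855 − 15.8596 = 7.72595.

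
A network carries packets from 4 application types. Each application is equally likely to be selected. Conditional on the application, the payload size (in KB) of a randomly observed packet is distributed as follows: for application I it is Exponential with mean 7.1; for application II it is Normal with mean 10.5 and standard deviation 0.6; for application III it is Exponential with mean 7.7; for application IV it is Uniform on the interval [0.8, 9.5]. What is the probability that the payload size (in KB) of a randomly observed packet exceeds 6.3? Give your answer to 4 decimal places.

0.5552

Conditional on each application, P(X > 6.3): I: 0.411756; II: 1; III: 0.441233; IV: 0.367816.
By total probability, P(X > 6.3) = 0.25·0.411756 + 0.25·1 + 0.25·0.441233 + 0.25·0.367816 = 0.555201.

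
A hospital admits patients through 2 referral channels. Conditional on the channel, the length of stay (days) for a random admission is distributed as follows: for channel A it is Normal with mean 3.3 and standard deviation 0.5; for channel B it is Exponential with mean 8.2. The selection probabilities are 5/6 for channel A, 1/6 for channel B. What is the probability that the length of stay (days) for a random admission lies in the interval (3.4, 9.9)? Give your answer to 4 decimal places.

0.4109

Conditional on each channel, P(3.4 < X < 9.9): A: 0.42074; B: 0.361584.
By total probability, P(3.4 < X < 9.9) = 0.833333·0.42074 + 0.166667·0.361584 = 0.410881.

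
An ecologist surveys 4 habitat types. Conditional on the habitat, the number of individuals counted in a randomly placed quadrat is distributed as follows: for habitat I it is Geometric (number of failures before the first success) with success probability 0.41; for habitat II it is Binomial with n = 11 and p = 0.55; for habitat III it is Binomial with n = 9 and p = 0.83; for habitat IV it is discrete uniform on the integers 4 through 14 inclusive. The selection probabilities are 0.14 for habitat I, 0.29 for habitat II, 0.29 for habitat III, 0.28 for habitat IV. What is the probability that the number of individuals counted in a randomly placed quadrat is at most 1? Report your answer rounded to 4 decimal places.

0.0919

Conditional on each habitat, P(X ≤ 1): I: 0.6519; II: 0.00221329; III: 5.32948e-06; IV: 0.
By total probability, P(X ≤ 1) = 0.14·0.6519 + 0.29·0.00221329 + 0.29·5.32948e-06 + 0.28·0 = 0.0919094.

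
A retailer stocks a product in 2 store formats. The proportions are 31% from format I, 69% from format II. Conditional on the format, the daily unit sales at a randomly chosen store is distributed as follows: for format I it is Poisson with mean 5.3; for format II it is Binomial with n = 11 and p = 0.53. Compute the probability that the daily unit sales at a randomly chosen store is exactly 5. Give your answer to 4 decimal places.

Conditional on each format, P(X = 5): I: 0.173955; II: 0.208261.
By total probability, P(X = 5) = 0.31·0.173955 + 0.69·0.208261 = 0.197626.

0.1976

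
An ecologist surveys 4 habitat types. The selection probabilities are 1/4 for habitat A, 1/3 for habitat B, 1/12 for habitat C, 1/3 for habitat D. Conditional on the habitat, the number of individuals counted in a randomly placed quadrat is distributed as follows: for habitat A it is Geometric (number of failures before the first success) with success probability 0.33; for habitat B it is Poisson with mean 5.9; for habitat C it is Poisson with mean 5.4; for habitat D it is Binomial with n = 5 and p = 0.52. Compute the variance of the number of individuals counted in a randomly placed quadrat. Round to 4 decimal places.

7.3170

Per component, A: μ=2.0303, E[X²]=10.2746; B: μ=5.9, E[X²]=40.71; C: μ=5.4, E[X²]=34.56; D: μ=2.6, E[X²]=8.008.
E[X] = 0.25·2.0303 + 0.333333·5.9 + 0.0833333·5.4 + 0.333333·2.6 = 3.79091.
E[X²] = 0.25·10.2746 + 0.333333·40.71 + 0.0833333·34.56 + 0.333333·8.008 = 21.688.
Var(X) = E[X²] − (E[X])² = 21.688 − 14.371 = 7.31698.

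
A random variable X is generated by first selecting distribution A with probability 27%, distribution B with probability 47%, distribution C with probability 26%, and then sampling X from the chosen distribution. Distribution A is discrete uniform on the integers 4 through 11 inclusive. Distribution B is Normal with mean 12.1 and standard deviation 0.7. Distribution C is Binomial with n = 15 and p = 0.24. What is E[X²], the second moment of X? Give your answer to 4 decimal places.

89.7290

For each component E[X²] = Var + (mean)², giving A: 61.5; B: 146.9; C: 15.696.
Overall E[X²] = 0.27·61.5 + 0.47·146.9 + 0.26·15.696 = 89.729.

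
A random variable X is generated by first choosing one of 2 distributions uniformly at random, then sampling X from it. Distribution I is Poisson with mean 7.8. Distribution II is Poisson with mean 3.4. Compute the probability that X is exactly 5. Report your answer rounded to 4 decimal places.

0.1125

Conditional on each component, P(X = 5): I: 0.0985814; II: 0.126361.
By total probability, P(X = 5) = 0.5·0.0985814 + 0.5·0.126361 = 0.112471.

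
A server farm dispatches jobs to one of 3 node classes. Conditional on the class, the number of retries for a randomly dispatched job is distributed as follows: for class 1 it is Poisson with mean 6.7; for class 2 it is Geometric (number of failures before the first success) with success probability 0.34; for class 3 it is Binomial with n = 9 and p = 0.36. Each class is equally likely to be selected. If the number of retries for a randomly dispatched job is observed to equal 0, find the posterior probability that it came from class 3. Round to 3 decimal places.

Likelihoods P(X=0 | ·): 1: 0.00123091; 2: 0.34; 3: 0.0180144.
Posterior ∝ prior × likelihood. Numerator for 3: 0.333333·0.0180144 = 0.0060048.
Normalizing constant: 0.333333·0.00123091 + 0.333333·0.34 + 0.333333·0.0180144 = 0.119748.
P(3 | observation) = 0.0060048 / 0.119748 = 0.0501451.

0.050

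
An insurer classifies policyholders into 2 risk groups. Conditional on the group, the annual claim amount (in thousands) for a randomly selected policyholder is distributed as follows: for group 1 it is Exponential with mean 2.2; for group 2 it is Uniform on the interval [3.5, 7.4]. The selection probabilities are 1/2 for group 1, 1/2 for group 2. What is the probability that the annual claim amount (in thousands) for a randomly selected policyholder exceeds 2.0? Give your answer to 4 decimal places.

Conditional on each group, P(X > 2.0): 1: 0.40289; 2: 1.
By total probability, P(X > 2.0) = 0.5·0.40289 + 0.5·1 = 0.701445.

0.7014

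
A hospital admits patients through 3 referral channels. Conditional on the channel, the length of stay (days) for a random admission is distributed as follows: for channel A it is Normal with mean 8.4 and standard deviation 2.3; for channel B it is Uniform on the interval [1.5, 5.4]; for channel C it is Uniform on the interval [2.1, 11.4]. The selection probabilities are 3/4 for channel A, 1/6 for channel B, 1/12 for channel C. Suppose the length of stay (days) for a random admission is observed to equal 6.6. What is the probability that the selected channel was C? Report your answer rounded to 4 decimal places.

Likelihoods f(6.6 | ·): A: 0.127698; B: 0; C: 0.107527.
Posterior ∝ prior × likelihood. Numerator for C: 0.0833333·0.107527 = 0.00896057.
Normalizing constant: 0.75·0.127698 + 0.166667·0 + 0.0833333·0.107527 = 0.104734.
P(C | observation) = 0.00896057 / 0.104734 = 0.0855554.

0.0856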